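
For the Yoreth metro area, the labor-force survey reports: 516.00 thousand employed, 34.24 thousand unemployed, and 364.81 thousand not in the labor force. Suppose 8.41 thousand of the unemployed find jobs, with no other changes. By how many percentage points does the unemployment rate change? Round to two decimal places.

The unemployment rate changes by −1.53 percentage points.

Initially, labor force = 516.00 + 34.24 = 550.24 thousand, so u = 34.24/550.24 = 6.22%.
After the change, unemployed falls and employed rises by 8.41; labor force unchanged → E = 524.41, U = 25.83, labor force = 550.24 thousand.
New unemployment rate = 25.83 / 550.24 = 4.69%.
Change = 4.69% − 6.22% = −1.53 percentage points.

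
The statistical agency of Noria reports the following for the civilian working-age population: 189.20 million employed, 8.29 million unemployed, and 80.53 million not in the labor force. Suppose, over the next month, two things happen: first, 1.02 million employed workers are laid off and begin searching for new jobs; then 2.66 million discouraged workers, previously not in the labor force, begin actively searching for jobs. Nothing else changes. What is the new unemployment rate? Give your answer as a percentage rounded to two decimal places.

New unemployment rate ≈ 5.98%.

Initially, labor force = 189.20 + 8.29 = 197.49 million, so u = 8.29/197.49 = 4.20%.
After the first change, employed falls and unemployed rises by 1.02; labor force unchanged → E = 188.18, U = 9.31, labor force = 197.49 million.
After the second change, unemployed and labor force both rise by 2.66 → E = 188.18, U = 11.97, labor force = 200.15 million.
New unemployment rate = 11.97 / 200.15 = 5.98%.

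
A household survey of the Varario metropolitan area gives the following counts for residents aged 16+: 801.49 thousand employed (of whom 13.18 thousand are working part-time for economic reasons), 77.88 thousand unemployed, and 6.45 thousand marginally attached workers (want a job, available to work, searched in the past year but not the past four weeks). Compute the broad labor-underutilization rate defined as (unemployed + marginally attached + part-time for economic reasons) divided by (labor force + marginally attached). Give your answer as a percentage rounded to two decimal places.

Labor force = 801.49 + 77.88 = 879.37 thousand.
Numerator = 77.88 + 6.45 + 13.18 = 97.51 thousand.
Denominator = 879.37 + 6.45 = 885.82 thousand.
Broad rate = 97.51 / 885.82 = 11.01%.

Broad underutilization rate ≈ 11.01%.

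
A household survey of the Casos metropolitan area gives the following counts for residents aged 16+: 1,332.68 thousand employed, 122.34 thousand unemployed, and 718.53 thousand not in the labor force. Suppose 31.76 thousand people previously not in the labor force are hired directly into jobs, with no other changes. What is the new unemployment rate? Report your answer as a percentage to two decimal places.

New unemployment rate ≈ 8.23%.

Initially, labor force = 1,332.68 + 122.34 = 1,455.02 thousand, so u = 122.34/1,455.02 = 8.41%.
After the change, employed and labor force both rise by 31.76; unemployed unchanged → E = 1,364.44, U = 122.34, labor force = 1,486.78 thousand.
New unemployment rate = 122.34 / 1,486.78 = 8.23%.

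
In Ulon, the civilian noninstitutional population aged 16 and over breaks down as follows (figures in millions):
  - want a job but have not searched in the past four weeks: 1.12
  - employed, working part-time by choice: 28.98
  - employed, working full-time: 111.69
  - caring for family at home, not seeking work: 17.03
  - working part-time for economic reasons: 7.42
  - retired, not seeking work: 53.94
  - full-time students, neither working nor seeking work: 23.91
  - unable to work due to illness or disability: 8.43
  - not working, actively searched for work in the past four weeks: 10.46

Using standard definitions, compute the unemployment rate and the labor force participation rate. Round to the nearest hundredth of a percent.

Unemployment rate ≈ 6.60%; labor force participation rate ≈ 60.29%.

Employed = 28.98 + 111.69 + 7.42 = 148.09 million (anyone who worked, including part-time for economic reasons, counts as employed).
Unemployed = 10.46 million.
Labor force = 148.09 + 10.46 = 158.55 million.
Not in labor force = 1.12 + 17.03 + 53.94 + 23.91 + 8.43 = 104.43 million (those not working and not actively searching are outside the labor force — including those who want a job but have given up searching).
Civilian working-age population = 158.55 + 104.43 = 262.98 million.
Unemployment rate = 10.46 / 158.55 = 6.60%.
Labor force participation rate = 158.55 / 262.98 = 60.29%.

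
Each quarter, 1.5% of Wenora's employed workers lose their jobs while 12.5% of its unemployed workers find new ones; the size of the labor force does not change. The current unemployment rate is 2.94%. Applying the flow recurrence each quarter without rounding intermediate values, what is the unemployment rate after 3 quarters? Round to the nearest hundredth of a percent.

Unemployment rate after three quarters ≈ 5.77%.

With a fixed labor force, u_{t+1} = u_t + s·(1−u_t) − f·u_t = u_t·(1−s−f) + s.
Here 1−s−f = 0.860 and s = 0.015.
u_1 = 0.029400 × 0.860 + 0.015 = 0.040284.
u_2 = 0.040284 × 0.860 + 0.015 = 0.049644.
u_3 = 0.049644 × 0.860 + 0.015 = 0.057694.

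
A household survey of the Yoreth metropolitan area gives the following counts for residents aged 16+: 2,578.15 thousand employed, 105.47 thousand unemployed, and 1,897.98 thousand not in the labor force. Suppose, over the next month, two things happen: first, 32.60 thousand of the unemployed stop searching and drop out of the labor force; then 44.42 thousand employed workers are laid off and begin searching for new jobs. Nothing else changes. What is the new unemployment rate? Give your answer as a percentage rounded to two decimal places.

Initially, labor force = 2,578.15 + 105.47 = 2,683.62 thousand, so u = 105.47/2,683.62 = 3.93%.
After the first change, unemployed and labor force both fall by 32.60 → E = 2,578.15, U = 72.87, labor force = 2,651.02 thousand.
After the second change, employed falls and unemployed rises by 44.42; labor force unchanged → E = 2,533.73, U = 117.29, labor force = 2,651.02 thousand.
New unemployment rate = 117.29 / 2,651.02 = 4.42%.

New unemployment rate ≈ 4.42%.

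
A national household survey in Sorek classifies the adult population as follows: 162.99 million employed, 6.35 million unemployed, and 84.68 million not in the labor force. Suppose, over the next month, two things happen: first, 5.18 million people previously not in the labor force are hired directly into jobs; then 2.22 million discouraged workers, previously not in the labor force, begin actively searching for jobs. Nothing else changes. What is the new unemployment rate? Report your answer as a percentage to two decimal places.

Initially, labor force = 162.99 + 6.35 = 169.34 million, so u = 6.35/169.34 = 3.75%.
After the first change, employed and labor force both rise by 5.18; unemployed unchanged → E = 168.17, U = 6.35, labor force = 174.52 million.
After the second change, unemployed and labor force both rise by 2.22 → E = 168.17, U = 8.57, labor force = 176.74 million.
New unemployment rate = 8.57 / 176.74 = 4.85%.

New unemployment rate ≈ 4.85%.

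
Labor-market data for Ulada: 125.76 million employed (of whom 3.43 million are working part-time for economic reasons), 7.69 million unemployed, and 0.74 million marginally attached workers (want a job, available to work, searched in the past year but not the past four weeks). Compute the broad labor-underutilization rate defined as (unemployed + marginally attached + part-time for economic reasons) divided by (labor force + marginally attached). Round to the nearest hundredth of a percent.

Broad underutilization rate ≈ 8.84%.

Labor force = 125.76 + 7.69 = 133.45 million.
Numerator = 7.69 + 0.74 + 3.43 = 11.86 million.
Denominator = 133.45 + 0.74 = 134.19 million.
Broad rate = 11.86 / 134.19 = 8.84%.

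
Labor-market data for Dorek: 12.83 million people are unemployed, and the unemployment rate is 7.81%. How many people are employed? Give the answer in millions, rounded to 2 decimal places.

Labor force = U / u = 12.83 / 0.0781 ≈ 164.28 million.
Employed = labor force − unemployed = 164.28 − 12.83 = 151.45 million.

About 151.45 million are employed.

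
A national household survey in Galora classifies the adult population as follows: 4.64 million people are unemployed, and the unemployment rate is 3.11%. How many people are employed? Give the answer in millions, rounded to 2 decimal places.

Labor force = U / u = 4.64 / 0.0311 ≈ 149.20 million.
Employed = labor force − unemployed = 149.20 − 4.64 = 144.56 million.

About 144.56 million are employed.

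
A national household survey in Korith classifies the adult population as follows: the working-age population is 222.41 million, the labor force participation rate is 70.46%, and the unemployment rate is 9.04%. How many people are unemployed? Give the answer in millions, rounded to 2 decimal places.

Labor force = 0.7046 × 222.41 = 156.71 million.
Unemployed = 0.0904 × 156.71 ≈ 14.17 million.

About 14.17 million are unemployed.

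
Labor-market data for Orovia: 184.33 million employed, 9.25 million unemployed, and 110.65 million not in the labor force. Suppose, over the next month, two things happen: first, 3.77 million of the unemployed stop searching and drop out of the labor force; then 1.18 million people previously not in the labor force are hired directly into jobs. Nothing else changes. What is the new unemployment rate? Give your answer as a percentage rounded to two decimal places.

New unemployment rate ≈ 2.87%.

Initially, labor force = 184.33 + 9.25 = 193.58 million, so u = 9.25/193.58 = 4.78%.
After the first change, unemployed and labor force both fall by 3.77 → E = 184.33, U = 5.48, labor force = 189.81 million.
After the second change, employed and labor force both rise by 1.18; unemployed unchanged → E = 185.51, U = 5.48, labor force = 190.99 million.
New unemployment rate = 5.48 / 190.99 = 2.87%.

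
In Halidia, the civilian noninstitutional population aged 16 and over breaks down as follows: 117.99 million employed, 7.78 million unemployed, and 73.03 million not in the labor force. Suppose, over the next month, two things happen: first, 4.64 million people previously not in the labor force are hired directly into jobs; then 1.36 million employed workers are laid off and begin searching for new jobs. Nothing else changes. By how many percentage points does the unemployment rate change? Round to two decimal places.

The unemployment rate changes by +0.82 percentage points.

Initially, labor force = 117.99 + 7.78 = 125.77 million, so u = 7.78/125.77 = 6.19%.
After the first change, employed and labor force both rise by 4.64; unemployed unchanged → E = 122.63, U = 7.78, labor force = 130.41 million.
After the second change, employed falls and unemployed rises by 1.36; labor force unchanged → E = 121.27, U = 9.14, labor force = 130.41 million.
New unemployment rate = 9.14 / 130.41 = 7.01%.
Change = 7.01% − 6.19% = +0.82 percentage points.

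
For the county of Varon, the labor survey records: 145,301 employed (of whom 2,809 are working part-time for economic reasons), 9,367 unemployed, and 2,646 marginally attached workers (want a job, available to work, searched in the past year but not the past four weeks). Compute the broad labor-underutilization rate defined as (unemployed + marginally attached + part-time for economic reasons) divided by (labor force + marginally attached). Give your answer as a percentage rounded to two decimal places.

Broad underutilization rate ≈ 9.42%.

Labor force = 145,301 + 9,367 = 154,668.
Numerator = 9,367 + 2,646 + 2,809 = 14,822.
Denominator = 154,668 + 2,646 = 157,314.
Broad rate = 14,822 / 157,314 = 9.42%.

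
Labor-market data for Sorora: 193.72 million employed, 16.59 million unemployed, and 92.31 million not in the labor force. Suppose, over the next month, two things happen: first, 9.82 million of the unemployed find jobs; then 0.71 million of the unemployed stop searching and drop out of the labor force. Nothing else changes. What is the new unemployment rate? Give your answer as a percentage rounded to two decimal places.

New unemployment rate ≈ 2.89%.

Initially, labor force = 193.72 + 16.59 = 210.31 million, so u = 16.59/210.31 = 7.89%.
After the first change, unemployed falls and employed rises by 9.82; labor force unchanged → E = 203.54, U = 6.77, labor force = 210.31 million.
After the second change, unemployed and labor force both fall by 0.71 → E = 203.54, U = 6.06, labor force = 209.60 million.
New unemployment rate = 6.06 / 209.60 = 2.89%.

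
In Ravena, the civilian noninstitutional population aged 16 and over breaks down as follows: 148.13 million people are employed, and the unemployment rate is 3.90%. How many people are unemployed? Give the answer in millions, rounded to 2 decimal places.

About 6.01 million are unemployed.

Let U be the number unemployed. The labor force is E + U, and U/(E+U) = 0.0390.
So U = 0.0390 × 148.13 / (1 − 0.0390) = 5.7771 / 0.9610 ≈ 6.01 million.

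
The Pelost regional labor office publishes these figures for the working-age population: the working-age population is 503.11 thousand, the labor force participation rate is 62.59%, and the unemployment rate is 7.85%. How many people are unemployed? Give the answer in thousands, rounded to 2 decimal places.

Labor force = 0.6259 × 503.11 = 314.90 thousand.
Unemployed = 0.0785 × 314.90 ≈ 24.72 thousand.

About 24.72 thousand are unemployed.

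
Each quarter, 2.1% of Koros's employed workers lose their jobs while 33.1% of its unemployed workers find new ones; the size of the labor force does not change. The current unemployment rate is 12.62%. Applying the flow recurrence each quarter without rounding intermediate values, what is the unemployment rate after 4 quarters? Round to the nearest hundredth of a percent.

With a fixed labor force, u_{t+1} = u_t + s·(1−u_t) − f·u_t = u_t·(1−s−f) + s.
Here 1−s−f = 0.648 and s = 0.021.
u_1 = 0.126200 × 0.648 + 0.021 = 0.102778.
u_2 = 0.102778 × 0.648 + 0.021 = 0.087600.
u_3 = 0.087600 × 0.648 + 0.021 = 0.077765.
u_4 = 0.077765 × 0.648 + 0.021 = 0.071392.

Unemployment rate after four quarters ≈ 7.14%.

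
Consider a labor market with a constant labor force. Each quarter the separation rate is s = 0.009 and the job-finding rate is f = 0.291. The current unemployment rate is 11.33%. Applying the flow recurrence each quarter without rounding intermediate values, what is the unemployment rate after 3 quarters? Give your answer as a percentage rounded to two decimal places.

Unemployment rate after three quarters ≈ 5.86%.

With a fixed labor force, u_{t+1} = u_t + s·(1−u_t) − f·u_t = u_t·(1−s−f) + s.
Here 1−s−f = 0.700 and s = 0.009.
u_1 = 0.113300 × 0.700 + 0.009 = 0.088310.
u_2 = 0.088310 × 0.700 + 0.009 = 0.070817.
u_3 = 0.070817 × 0.700 + 0.009 = 0.058572.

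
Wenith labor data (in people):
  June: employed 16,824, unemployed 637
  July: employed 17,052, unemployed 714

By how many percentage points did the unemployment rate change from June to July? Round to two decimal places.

The unemployment rate changed by +0.37 percentage points.

June: labor force = 16,824 + 637 = 17,461; u = 637/17,461 = 3.65%.
July: labor force = 17,052 + 714 = 17,766; u = 714/17,766 = 4.02%.
Change = 4.02% − 3.65% = +0.37 pp.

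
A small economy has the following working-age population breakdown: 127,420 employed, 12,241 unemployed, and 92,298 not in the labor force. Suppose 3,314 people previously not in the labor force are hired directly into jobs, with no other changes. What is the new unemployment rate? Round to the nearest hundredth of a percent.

Initially, labor force = 127,420 + 12,241 = 139,661, so u = 12,241/139,661 = 8.76%.
After the change, employed and labor force both rise by 3,314; unemployed unchanged → E = 130,734, U = 12,241, labor force = 142,975.
New unemployment rate = 12,241 / 142,975 = 8.56%.

New unemployment rate ≈ 8.56%.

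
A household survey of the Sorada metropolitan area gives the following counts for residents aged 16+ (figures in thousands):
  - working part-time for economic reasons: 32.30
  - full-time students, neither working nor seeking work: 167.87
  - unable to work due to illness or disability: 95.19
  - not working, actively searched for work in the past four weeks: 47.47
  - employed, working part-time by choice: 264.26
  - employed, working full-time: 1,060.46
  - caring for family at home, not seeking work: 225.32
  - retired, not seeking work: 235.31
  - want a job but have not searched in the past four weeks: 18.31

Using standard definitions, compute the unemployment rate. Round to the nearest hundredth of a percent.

Unemployment rate ≈ 3.38%.

Employed = 32.30 + 264.26 + 1,060.46 = 1,357.02 thousand (anyone who worked, including part-time for economic reasons, counts as employed).
Unemployed = 47.47 thousand.
Labor force = 1,357.02 + 47.47 = 1,404.49 thousand.
Unemployment rate = 47.47 / 1,404.49 = 3.38%.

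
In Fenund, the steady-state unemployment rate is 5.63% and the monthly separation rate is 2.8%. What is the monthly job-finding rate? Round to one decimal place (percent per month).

Job-finding rate ≈ 46.9% per month.

From u* = s/(s+f): f = s·(1−u)/u.
f = 2.8 × (1 − 0.0563) / 0.0563 = 2.6424 / 0.0563 ≈ 46.9% per month.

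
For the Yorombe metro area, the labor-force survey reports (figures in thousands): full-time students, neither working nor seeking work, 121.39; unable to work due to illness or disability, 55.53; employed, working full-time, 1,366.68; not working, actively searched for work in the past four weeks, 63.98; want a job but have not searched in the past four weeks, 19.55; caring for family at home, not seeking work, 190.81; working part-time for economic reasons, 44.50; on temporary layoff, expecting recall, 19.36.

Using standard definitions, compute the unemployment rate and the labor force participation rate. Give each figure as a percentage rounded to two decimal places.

Employed = 1,366.68 + 44.50 = 1,411.18 thousand (anyone who worked, including part-time for economic reasons, counts as employed).
Unemployed = 63.98 + 19.36 = 83.34 thousand (jobless and actively searching, or on temporary layoff).
Labor force = 1,411.18 + 83.34 = 1,494.52 thousand.
Not in labor force = 121.39 + 55.53 + 19.55 + 190.81 = 387.28 thousand (those not working and not actively searching are outside the labor force — including those who want a job but have given up searching).
Civilian working-age population = 1,494.52 + 387.28 = 1,881.80 thousand.
Unemployment rate = 83.34 / 1,494.52 = 5.58%.
Labor force participation rate = 1,494.52 / 1,881.80 = 79.42%.

Unemployment rate ≈ 5.58%; labor force participation rate ≈ 79.42%.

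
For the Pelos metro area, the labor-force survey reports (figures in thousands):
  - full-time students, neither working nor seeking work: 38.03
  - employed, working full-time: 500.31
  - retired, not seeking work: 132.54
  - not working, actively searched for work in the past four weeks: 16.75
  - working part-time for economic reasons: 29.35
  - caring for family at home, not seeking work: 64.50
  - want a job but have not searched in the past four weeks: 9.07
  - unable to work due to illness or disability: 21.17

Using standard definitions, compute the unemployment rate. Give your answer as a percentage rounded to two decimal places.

Employed = 500.31 + 29.35 = 529.66 thousand (anyone who worked, including part-time for economic reasons, counts as employed).
Unemployed = 16.75 thousand.
Labor force = 529.66 + 16.75 = 546.41 thousand.
Unemployment rate = 16.75 / 546.41 = 3.07%.

Unemployment rate ≈ 3.07%.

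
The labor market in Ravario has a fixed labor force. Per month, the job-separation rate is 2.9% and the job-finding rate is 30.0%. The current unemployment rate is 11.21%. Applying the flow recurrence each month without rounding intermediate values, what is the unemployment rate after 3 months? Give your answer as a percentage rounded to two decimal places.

Unemployment rate after three months ≈ 9.54%.

With a fixed labor force, u_{t+1} = u_t + s·(1−u_t) − f·u_t = u_t·(1−s−f) + s.
Here 1−s−f = 0.671 and s = 0.029.
u_1 = 0.112100 × 0.671 + 0.029 = 0.104219.
u_2 = 0.104219 × 0.671 + 0.029 = 0.098931.
u_3 = 0.098931 × 0.671 + 0.029 = 0.095383.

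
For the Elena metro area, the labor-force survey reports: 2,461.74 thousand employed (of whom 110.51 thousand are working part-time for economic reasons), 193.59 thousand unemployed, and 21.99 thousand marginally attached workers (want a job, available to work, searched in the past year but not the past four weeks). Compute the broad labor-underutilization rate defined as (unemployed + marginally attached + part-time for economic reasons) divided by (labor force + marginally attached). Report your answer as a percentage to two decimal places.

Broad underutilization rate ≈ 12.18%.

Labor force = 2,461.74 + 193.59 = 2,655.33 thousand.
Numerator = 193.59 + 21.99 + 110.51 = 326.09 thousand.
Denominator = 2,655.33 + 21.99 = 2,677.32 thousand.
Broad rate = 326.09 / 2,677.32 = 12.18%.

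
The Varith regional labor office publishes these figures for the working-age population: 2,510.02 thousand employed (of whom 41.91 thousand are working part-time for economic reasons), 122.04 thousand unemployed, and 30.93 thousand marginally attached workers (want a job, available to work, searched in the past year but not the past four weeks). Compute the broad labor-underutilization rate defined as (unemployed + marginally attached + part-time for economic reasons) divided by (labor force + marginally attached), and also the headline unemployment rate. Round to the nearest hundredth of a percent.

Labor force = 2,510.02 + 122.04 = 2,632.06 thousand.
Numerator = 122.04 + 30.93 + 41.91 = 194.88 thousand.
Denominator = 2,632.06 + 30.93 = 2,662.99 thousand.
Broad rate = 194.88 / 2,662.99 = 7.32%.
Headline unemployment rate = 122.04 / 2,632.06 = 4.64%.

Broad underutilization rate ≈ 7.32%; headline unemployment rate ≈ 4.64%.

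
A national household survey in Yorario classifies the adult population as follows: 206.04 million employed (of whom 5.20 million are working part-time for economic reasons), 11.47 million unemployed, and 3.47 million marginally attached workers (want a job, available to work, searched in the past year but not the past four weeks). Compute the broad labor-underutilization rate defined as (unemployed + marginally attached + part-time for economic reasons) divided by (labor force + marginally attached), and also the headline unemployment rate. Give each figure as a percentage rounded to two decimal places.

Labor force = 206.04 + 11.47 = 217.51 million.
Numerator = 11.47 + 3.47 + 5.20 = 20.14 million.
Denominator = 217.51 + 3.47 = 220.98 million.
Broad rate = 20.14 / 220.98 = 9.11%.
Headline unemployment rate = 11.47 / 217.51 = 5.27%.

Broad underutilization rate ≈ 9.11%; headline unemployment rate ≈ 5.27%.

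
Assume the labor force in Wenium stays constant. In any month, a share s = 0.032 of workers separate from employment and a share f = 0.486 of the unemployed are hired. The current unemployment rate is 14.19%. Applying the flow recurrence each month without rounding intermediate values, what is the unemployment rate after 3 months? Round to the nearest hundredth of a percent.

Unemployment rate after three months ≈ 7.07%.

With a fixed labor force, u_{t+1} = u_t + s·(1−u_t) − f·u_t = u_t·(1−s−f) + s.
Here 1−s−f = 0.482 and s = 0.032.
u_1 = 0.141900 × 0.482 + 0.032 = 0.100396.
u_2 = 0.100396 × 0.482 + 0.032 = 0.080391.
u_3 = 0.080391 × 0.482 + 0.032 = 0.070748.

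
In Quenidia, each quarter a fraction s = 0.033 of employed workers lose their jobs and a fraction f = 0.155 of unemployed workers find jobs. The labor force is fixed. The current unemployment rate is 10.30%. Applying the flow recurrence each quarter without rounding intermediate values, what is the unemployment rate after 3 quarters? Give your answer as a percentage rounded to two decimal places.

With a fixed labor force, u_{t+1} = u_t + s·(1−u_t) − f·u_t = u_t·(1−s−f) + s.
Here 1−s−f = 0.812 and s = 0.033.
u_1 = 0.103000 × 0.812 + 0.033 = 0.116636.
u_2 = 0.116636 × 0.812 + 0.033 = 0.127708.
u_3 = 0.127708 × 0.812 + 0.033 = 0.136699.

Unemployment rate after three quarters ≈ 13.67%.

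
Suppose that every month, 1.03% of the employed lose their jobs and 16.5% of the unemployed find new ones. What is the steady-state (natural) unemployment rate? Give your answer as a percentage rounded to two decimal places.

At steady state the flows balance: s·E = f·U, so U/(E+U) = s/(s+f).
u* = 1.03 / (1.03 + 16.5) = 1.03 / 17.53 = 5.88%.

Steady-state unemployment rate ≈ 5.88%.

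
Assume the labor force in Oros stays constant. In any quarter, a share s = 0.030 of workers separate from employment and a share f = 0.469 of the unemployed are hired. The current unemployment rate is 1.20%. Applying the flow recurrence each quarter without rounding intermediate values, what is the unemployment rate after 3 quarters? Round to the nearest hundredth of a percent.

With a fixed labor force, u_{t+1} = u_t + s·(1−u_t) − f·u_t = u_t·(1−s−f) + s.
Here 1−s−f = 0.501 and s = 0.030.
u_1 = 0.012000 × 0.501 + 0.030 = 0.036012.
u_2 = 0.036012 × 0.501 + 0.030 = 0.048042.
u_3 = 0.048042 × 0.501 + 0.030 = 0.054069.

Unemployment rate after three quarters ≈ 5.41%.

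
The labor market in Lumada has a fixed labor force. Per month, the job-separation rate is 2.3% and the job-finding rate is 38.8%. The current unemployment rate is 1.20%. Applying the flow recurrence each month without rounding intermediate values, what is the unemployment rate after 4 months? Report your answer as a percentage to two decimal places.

Unemployment rate after four months ≈ 5.07%.

With a fixed labor force, u_{t+1} = u_t + s·(1−u_t) − f·u_t = u_t·(1−s−f) + s.
Here 1−s−f = 0.589 and s = 0.023.
u_1 = 0.012000 × 0.589 + 0.023 = 0.030068.
u_2 = 0.030068 × 0.589 + 0.023 = 0.040710.
u_3 = 0.040710 × 0.589 + 0.023 = 0.046978.
u_4 = 0.046978 × 0.589 + 0.023 = 0.050670.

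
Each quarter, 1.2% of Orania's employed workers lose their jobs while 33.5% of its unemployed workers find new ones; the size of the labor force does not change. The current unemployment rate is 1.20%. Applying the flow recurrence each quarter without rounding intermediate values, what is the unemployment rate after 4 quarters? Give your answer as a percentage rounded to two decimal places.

With a fixed labor force, u_{t+1} = u_t + s·(1−u_t) − f·u_t = u_t·(1−s−f) + s.
Here 1−s−f = 0.653 and s = 0.012.
u_1 = 0.012000 × 0.653 + 0.012 = 0.019836.
u_2 = 0.019836 × 0.653 + 0.012 = 0.024953.
u_3 = 0.024953 × 0.653 + 0.012 = 0.028294.
u_4 = 0.028294 × 0.653 + 0.012 = 0.030476.

Unemployment rate after four quarters ≈ 3.05%.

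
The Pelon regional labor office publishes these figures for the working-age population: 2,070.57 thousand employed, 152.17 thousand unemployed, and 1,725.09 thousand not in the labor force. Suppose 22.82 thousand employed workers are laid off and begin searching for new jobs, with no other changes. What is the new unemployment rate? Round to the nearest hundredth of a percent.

New unemployment rate ≈ 7.87%.

Initially, labor force = 2,070.57 + 152.17 = 2,222.74 thousand, so u = 152.17/2,222.74 = 6.85%.
After the change, employed falls and unemployed rises by 22.82; labor force unchanged → E = 2,047.75, U = 174.99, labor force = 2,222.74 thousand.
New unemployment rate = 174.99 / 2,222.74 = 7.87%.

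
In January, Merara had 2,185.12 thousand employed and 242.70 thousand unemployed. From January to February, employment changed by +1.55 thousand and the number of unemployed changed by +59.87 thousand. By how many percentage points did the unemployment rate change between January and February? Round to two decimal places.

The unemployment rate changed by +2.16 percentage points.

January: labor force = 2,185.12 + 242.70 = 2,427.82; u = 242.70/2,427.82 = 10.00%.
February: labor force = 2,186.67 + 302.57 = 2,489.24; u = 302.57/2,489.24 = 12.16%.
Change = 12.16% − 10.00% = +2.16 pp.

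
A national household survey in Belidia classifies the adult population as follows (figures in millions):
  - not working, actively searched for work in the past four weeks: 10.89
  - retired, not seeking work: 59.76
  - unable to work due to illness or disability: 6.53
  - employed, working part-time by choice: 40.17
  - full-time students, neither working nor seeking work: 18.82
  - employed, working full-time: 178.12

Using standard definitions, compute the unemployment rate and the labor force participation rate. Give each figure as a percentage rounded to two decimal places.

Unemployment rate ≈ 4.75%; labor force participation rate ≈ 72.92%.

Employed = 40.17 + 178.12 = 218.29 million.
Unemployed = 10.89 million.
Labor force = 218.29 + 10.89 = 229.18 million.
Not in labor force = 59.76 + 6.53 + 18.82 = 85.11 million (those not working and not actively searching are outside the labor force).
Civilian working-age population = 229.18 + 85.11 = 314.29 million.
Unemployment rate = 10.89 / 229.18 = 4.75%.
Labor force participation rate = 229.18 / 314.29 = 72.92%.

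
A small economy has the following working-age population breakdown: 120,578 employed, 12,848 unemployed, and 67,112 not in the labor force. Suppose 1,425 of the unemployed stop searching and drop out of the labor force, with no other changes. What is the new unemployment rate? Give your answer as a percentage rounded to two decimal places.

Initially, labor force = 120,578 + 12,848 = 133,426, so u = 12,848/133,426 = 9.63%.
After the change, unemployed and labor force both fall by 1,425 → E = 120,578, U = 11,423, labor force = 132,001.
New unemployment rate = 11,423 / 132,001 = 8.65%.

New unemployment rate ≈ 8.65%.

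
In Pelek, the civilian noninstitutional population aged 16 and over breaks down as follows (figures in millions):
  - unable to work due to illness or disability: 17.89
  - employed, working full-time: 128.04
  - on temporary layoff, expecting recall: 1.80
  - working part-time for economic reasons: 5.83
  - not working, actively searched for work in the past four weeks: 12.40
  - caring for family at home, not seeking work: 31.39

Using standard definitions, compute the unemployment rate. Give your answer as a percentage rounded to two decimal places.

Employed = 128.04 + 5.83 = 133.87 million (anyone who worked, including part-time for economic reasons, counts as employed).
Unemployed = 1.80 + 12.40 = 14.20 million (jobless and actively searching, or on temporary layoff).
Labor force = 133.87 + 14.20 = 148.07 million.
Unemployment rate = 14.20 / 148.07 = 9.59%.

Unemployment rate ≈ 9.59%.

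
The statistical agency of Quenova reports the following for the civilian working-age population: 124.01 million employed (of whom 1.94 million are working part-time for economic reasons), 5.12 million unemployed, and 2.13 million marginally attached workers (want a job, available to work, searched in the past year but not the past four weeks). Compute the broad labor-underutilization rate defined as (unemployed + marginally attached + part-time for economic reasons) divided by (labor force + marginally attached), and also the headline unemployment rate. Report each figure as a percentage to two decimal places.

Labor force = 124.01 + 5.12 = 129.13 million.
Numerator = 5.12 + 2.13 + 1.94 = 9.19 million.
Denominator = 129.13 + 2.13 = 131.26 million.
Broad rate = 9.19 / 131.26 = 7.00%.
Headline unemployment rate = 5.12 / 129.13 = 3.96%.

Broad underutilization rate ≈ 7.00%; headline unemployment rate ≈ 3.96%.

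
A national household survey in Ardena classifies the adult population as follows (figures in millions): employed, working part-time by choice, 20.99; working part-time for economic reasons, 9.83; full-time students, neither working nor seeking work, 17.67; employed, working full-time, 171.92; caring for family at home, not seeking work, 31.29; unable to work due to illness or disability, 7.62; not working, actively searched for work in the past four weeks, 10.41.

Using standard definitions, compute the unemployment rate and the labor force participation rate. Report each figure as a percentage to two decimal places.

Unemployment rate ≈ 4.88%; labor force participation rate ≈ 79.02%.

Employed = 20.99 + 9.83 + 171.92 = 202.74 million (anyone who worked, including part-time for economic reasons, counts as employed).
Unemployed = 10.41 million.
Labor force = 202.74 + 10.41 = 213.15 million.
Not in labor force = 17.67 + 31.29 + 7.62 = 56.58 million (those not working and not actively searching are outside the labor force).
Civilian working-age population = 213.15 + 56.58 = 269.73 million.
Unemployment rate = 10.41 / 213.15 = 4.88%.
Labor force participation rate = 213.15 / 269.73 = 79.02%.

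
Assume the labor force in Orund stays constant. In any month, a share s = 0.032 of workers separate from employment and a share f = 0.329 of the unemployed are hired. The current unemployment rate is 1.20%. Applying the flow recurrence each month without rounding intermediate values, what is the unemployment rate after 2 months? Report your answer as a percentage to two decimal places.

Unemployment rate after two months ≈ 5.73%.

With a fixed labor force, u_{t+1} = u_t + s·(1−u_t) − f·u_t = u_t·(1−s−f) + s.
Here 1−s−f = 0.639 and s = 0.032.
u_1 = 0.012000 × 0.639 + 0.032 = 0.039668.
u_2 = 0.039668 × 0.639 + 0.032 = 0.057348.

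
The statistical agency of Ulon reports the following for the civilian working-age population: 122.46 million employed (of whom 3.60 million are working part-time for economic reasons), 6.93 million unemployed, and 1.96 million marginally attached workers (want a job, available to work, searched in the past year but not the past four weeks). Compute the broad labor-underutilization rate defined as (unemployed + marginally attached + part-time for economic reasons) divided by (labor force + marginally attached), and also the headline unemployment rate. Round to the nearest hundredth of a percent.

Labor force = 122.46 + 6.93 = 129.39 million.
Numerator = 6.93 + 1.96 + 3.60 = 12.49 million.
Denominator = 129.39 + 1.96 = 131.35 million.
Broad rate = 12.49 / 131.35 = 9.51%.
Headline unemployment rate = 6.93 / 129.39 = 5.36%.

Broad underutilization rate ≈ 9.51%; headline unemployment rate ≈ 5.36%.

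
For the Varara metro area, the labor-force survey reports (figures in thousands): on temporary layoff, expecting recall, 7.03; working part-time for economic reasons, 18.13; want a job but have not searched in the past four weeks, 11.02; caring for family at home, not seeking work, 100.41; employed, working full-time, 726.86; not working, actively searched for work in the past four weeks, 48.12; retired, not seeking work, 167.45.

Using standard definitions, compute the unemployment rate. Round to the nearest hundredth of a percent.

Employed = 18.13 + 726.86 = 744.99 thousand (anyone who worked, including part-time for economic reasons, counts as employed).
Unemployed = 7.03 + 48.12 = 55.15 thousand (jobless and actively searching, or on temporary layoff).
Labor force = 744.99 + 55.15 = 800.14 thousand.
Unemployment rate = 55.15 / 800.14 = 6.89%.

Unemployment rate ≈ 6.89%.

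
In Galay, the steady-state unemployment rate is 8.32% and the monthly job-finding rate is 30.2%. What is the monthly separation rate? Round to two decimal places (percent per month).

Separation rate ≈ 2.74% per month.

From u* = s/(s+f): s = u·f/(1−u).
s = 0.0832 × 30.2 / (1 − 0.0832) = 2.5126 / 0.9168 ≈ 2.74% per month.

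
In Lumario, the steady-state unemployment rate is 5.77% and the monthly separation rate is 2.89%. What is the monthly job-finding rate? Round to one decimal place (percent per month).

Job-finding rate ≈ 47.2% per month.

From u* = s/(s+f): f = s·(1−u)/u.
f = 2.89 × (1 − 0.0577) / 0.0577 = 2.7232 / 0.0577 ≈ 47.2% per month.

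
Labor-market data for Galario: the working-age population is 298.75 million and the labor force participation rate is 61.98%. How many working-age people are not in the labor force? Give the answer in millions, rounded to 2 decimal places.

Share not in the labor force = 1 − 0.6198 = 0.3802.
Not in labor force = 0.3802 × 298.75 ≈ 113.58 million.

About 113.58 million are not in the labor force.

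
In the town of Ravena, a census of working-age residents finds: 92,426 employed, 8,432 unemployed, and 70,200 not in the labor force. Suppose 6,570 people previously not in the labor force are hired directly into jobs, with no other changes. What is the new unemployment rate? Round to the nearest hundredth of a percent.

Initially, labor force = 92,426 + 8,432 = 100,858, so u = 8,432/100,858 = 8.36%.
After the change, employed and labor force both rise by 6,570; unemployed unchanged → E = 98,996, U = 8,432, labor force = 107,428.
New unemployment rate = 8,432 / 107,428 = 7.85%.

New unemployment rate ≈ 7.85%.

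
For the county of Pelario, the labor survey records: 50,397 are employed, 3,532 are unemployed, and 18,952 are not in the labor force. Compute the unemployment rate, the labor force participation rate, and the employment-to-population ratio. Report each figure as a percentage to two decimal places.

Labor force = employed + unemployed = 50,397 + 3,532 = 53,929.
Working-age population = 53,929 + 18,952 = 72,881.
Unemployment rate = 3,532 / 53,929 = 6.55%.
Labor force participation rate = 53,929 / 72,881 = 74.00%.
Employment-population ratio = 50,397 / 72,881 = 69.15%.

Unemployment rate ≈ 6.55%; labor force participation rate ≈ 74.00%; employment-population ratio ≈ 69.15%.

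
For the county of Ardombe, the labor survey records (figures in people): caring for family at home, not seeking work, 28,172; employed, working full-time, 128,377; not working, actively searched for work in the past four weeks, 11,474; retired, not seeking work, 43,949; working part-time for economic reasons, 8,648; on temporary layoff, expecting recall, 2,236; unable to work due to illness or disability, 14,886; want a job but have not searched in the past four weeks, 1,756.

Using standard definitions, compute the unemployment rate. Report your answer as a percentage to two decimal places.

Unemployment rate ≈ 9.10%.

Employed = 128,377 + 8,648 = 137,025 (anyone who worked, including part-time for economic reasons, counts as employed).
Unemployed = 11,474 + 2,236 = 13,710 (jobless and actively searching, or on temporary layoff).
Labor force = 137,025 + 13,710 = 150,735.
Unemployment rate = 13,710 / 150,735 = 9.10%.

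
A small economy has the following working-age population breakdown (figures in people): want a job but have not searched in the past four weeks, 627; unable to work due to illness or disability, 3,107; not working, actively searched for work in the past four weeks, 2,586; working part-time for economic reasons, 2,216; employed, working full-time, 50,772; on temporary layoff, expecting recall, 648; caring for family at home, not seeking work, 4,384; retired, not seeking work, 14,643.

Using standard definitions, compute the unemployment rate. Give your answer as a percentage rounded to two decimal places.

Employed = 2,216 + 50,772 = 52,988 (anyone who worked, including part-time for economic reasons, counts as employed).
Unemployed = 2,586 + 648 = 3,234 (jobless and actively searching, or on temporary layoff).
Labor force = 52,988 + 3,234 = 56,222.
Unemployment rate = 3,234 / 56,222 = 5.75%.

Unemployment rate ≈ 5.75%.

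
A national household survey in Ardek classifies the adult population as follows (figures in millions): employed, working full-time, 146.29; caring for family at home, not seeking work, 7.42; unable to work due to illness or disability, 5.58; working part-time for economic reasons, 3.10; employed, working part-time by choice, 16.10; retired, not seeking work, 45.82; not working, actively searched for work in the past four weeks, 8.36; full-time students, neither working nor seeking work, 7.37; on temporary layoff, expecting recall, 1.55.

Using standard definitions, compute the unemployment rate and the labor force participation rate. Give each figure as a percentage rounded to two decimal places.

Unemployment rate ≈ 5.65%; labor force participation rate ≈ 72.60%.

Employed = 146.29 + 3.10 + 16.10 = 165.49 million (anyone who worked, including part-time for economic reasons, counts as employed).
Unemployed = 8.36 + 1.55 = 9.91 million (jobless and actively searching, or on temporary layoff).
Labor force = 165.49 + 9.91 = 175.40 million.
Not in labor force = 7.42 + 5.58 + 45.82 + 7.37 = 66.19 million (those not working and not actively searching are outside the labor force).
Civilian working-age population = 175.40 + 66.19 = 241.59 million.
Unemployment rate = 9.91 / 175.40 = 5.65%.
Labor force participation rate = 175.40 / 241.59 = 72.60%.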